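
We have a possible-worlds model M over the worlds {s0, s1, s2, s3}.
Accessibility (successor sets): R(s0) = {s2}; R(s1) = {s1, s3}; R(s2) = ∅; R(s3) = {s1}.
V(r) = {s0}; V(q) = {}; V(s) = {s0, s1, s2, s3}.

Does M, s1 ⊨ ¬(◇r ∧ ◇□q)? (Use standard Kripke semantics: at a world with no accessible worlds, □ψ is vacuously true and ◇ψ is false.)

At s1: ◇r ∧ ◇□q is false, so ¬(◇r ∧ ◇□q) is true.
  At s1: ◇r is false, ◇□q is false, so ◇r ∧ ◇□q is false.
    At s1: ◇r requires r at some successor in {s1, s3}.
      At s1: r is false.
      At s3: r is false.
    So ◇r is false at s1.
    At s1: ◇□q requires □q at some successor in {s1, s3}.
      At s1: □q is false.
      At s3: □q is false.
    So ◇□q is false at s1.

Yes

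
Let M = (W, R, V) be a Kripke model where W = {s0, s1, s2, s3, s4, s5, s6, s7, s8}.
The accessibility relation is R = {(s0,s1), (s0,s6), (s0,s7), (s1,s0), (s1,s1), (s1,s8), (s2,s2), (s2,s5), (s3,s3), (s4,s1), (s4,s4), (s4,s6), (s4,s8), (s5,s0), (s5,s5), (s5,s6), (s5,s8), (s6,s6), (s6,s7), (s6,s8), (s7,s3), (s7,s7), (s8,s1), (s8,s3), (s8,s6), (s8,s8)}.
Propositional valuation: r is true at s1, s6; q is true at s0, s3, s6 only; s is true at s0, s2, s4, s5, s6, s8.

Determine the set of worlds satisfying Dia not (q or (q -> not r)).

none

Recall that Dia ψ holds at a world iff ψ holds at some accessible world.
Let φ = Dia not (q or (q -> not r)). Evaluate φ at each world:
  s0 (successors {s1, s6, s7}): φ is false.
  s1 (successors {s0, s1, s8}): φ is false.
  s2 (successors {s2, s5}): φ is false.
  s3 (successors {s3}): φ is false.
  s4 (successors {s1, s4, s6, s8}): φ is false.
  s5 (successors {s0, s5, s6, s8}): φ is false.
  s6 (successors {s6, s7, s8}): φ is false.
  s7 (successors {s3, s7}): φ is false.
  s8 (successors {s1, s3, s6, s8}): φ is false.
For instance, at s5:
  At s5: Dia not (q or (q -> not r)) requires not (q or (q -> not r)) at some successor in {s0, s5, s6, s8}.
    At s0: not (q or (q -> not r)) is false.
    At s5: not (q or (q -> not r)) is false.
    At s6: not (q or (q -> not r)) is false.
    At s8: not (q or (q -> not r)) is false.
  So Dia not (q or (q -> not r)) is false at s5.
Satisfying worlds: none.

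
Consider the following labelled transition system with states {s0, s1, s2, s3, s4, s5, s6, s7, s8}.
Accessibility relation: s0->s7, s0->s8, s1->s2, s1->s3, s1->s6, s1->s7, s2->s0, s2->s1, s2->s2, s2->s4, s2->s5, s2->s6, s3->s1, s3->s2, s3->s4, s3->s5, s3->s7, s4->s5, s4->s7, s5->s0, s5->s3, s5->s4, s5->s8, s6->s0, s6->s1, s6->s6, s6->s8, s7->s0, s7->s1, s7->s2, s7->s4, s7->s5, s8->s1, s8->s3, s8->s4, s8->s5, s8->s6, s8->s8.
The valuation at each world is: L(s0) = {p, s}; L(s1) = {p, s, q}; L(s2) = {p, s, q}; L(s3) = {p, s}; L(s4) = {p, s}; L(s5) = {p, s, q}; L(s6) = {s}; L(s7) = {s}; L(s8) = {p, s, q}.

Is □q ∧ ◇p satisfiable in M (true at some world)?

No

Recall that □ψ holds at a world iff ψ holds at every accessible world, and ◇ψ holds iff ψ holds at some accessible world.
Let φ = □q ∧ ◇p. Evaluate φ at each world:
  s0 (successors {s7, s8}): φ is false.
  s1 (successors {s2, s3, s6, s7}): φ is false.
  s2 (successors {s0, s1, s2, s4, s5, s6}): φ is false.
  s3 (successors {s1, s2, s4, s5, s7}): φ is false.
  s4 (successors {s5, s7}): φ is false.
  s5 (successors {s0, s3, s4, s8}): φ is false.
  s6 (successors {s0, s1, s6, s8}): φ is false.
  s7 (successors {s0, s1, s2, s4, s5}): φ is false.
  s8 (successors {s1, s3, s4, s5, s6, s8}): φ is false.
For instance, at s6:
  At s6: □q is false, ◇p is true, so □q ∧ ◇p is false.
    At s6: □q requires q at every successor {s0, s1, s6, s8}.
      q fails at s0, so □q is false at s6.
    At s6: ◇p requires p at some successor in {s0, s1, s6, s8}.
      p holds at s0, so ◇p is true at s6.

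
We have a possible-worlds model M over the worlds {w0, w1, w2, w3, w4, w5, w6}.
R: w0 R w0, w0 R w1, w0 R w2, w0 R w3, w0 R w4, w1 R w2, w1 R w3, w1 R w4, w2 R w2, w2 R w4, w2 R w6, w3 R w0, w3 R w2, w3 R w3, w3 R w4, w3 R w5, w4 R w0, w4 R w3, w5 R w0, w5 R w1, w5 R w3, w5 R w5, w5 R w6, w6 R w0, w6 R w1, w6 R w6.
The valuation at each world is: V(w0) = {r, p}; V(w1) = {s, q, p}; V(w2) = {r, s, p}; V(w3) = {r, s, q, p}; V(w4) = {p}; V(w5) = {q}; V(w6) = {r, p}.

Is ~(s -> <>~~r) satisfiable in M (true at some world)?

No

Let φ = ~(s -> <>~~r). Evaluate φ at each world:
  w0 (successors {w0, w1, w2, w3, w4}): φ is false.
  w1 (successors {w2, w3, w4}): φ is false.
  w2 (successors {w2, w4, w6}): φ is false.
  w3 (successors {w0, w2, w3, w4, w5}): φ is false.
  w4 (successors {w0, w3}): φ is false.
  w5 (successors {w0, w1, w3, w5, w6}): φ is false.
  w6 (successors {w0, w1, w6}): φ is false.
For instance, at w5:
  At w5: s -> <>~~r is true, so ~(s -> <>~~r) is false.
    At w5: s is false, <>~~r is true, so s -> <>~~r is true.
      At w5: <>~~r requires ~~r at some successor in {w0, w1, w3, w5, w6}.
        ~~r holds at w0, so <>~~r is true at w5.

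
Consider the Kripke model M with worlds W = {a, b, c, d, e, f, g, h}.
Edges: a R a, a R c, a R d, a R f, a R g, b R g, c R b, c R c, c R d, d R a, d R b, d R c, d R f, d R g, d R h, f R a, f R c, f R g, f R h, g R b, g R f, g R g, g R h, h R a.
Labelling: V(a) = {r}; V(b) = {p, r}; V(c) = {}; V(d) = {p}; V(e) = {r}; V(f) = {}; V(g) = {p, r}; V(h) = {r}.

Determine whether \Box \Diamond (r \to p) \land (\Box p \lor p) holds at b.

Recall that \Box ψ holds at a world iff ψ holds at every accessible world, and \Diamond ψ holds iff ψ holds at some accessible world.
At b: \Box \Diamond (r \to p) is true, \Box p \lor p is true, so \Box \Diamond (r \to p) \land (\Box p \lor p) is true.
  At b: \Box \Diamond (r \to p) requires \Diamond (r \to p) at every successor {g}.
      At g: \Diamond (r \to p) requires r \to p at some successor in {b, f, g, h}.
        r \to p holds at b, so \Diamond (r \to p) is true at g.
  So \Box \Diamond (r \to p) is true at b.
  At b: \Box p is true, p is true, so \Box p \lor p is true.
    At b: \Box p requires p at every successor {g}.
      At g: p is true.
    So \Box p is true at b.

Yes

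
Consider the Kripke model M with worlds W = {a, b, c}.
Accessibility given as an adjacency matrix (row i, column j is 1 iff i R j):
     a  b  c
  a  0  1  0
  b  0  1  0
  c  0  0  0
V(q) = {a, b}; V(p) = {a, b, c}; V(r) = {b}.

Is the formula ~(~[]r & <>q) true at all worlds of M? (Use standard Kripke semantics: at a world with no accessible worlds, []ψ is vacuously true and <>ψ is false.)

Yes

Let φ = ~(~[]r & <>q). Evaluate φ at each world:
  a (successors {b}): φ is true.
  b (successors {b}): φ is true.
  c (successors ∅): φ is true.
For instance, at b:
  At b: ~[]r & <>q is false, so ~(~[]r & <>q) is true.
    At b: ~[]r is false, <>q is true, so ~[]r & <>q is false.
      At b: []r is true, so ~[]r is false.
      At b: <>q requires q at some successor in {b}.
        q holds at b, so <>q is true at b.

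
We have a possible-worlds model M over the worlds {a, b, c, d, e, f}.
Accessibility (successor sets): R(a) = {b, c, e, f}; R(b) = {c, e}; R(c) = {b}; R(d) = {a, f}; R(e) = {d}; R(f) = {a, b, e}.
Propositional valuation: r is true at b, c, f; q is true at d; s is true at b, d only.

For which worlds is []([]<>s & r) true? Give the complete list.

Let φ = []([]<>s & r). Evaluate φ at each world:
  a (successors {b, c, e, f}): φ is false.
  b (successors {c, e}): φ is false.
  c (successors {b}): φ is true.
  d (successors {a, f}): φ is false.
  e (successors {d}): φ is false.
  f (successors {a, b, e}): φ is false.
For instance, at e:
  At e: []([]<>s & r) requires []<>s & r at every successor {d}.
    []<>s & r fails at d, so []([]<>s & r) is false at e.
      At d: []<>s is true, r is false, so []<>s & r is false.
Satisfying worlds: {c}

c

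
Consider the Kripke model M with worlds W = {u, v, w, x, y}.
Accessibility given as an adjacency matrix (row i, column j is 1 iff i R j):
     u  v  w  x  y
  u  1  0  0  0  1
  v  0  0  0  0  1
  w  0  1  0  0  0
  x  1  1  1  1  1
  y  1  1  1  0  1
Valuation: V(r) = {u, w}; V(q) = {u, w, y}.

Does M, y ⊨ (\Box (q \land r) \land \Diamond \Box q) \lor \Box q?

Recall that \Box ψ holds at a world iff ψ holds at every accessible world, and \Diamond ψ holds iff ψ holds at some accessible world.
At y: \Box (q \land r) \land \Diamond \Box q is false, \Box q is false, so (\Box (q \land r) \land \Diamond \Box q) \lor \Box q is false.
  At y: \Box (q \land r) is false, \Diamond \Box q is true, so \Box (q \land r) \land \Diamond \Box q is false.
    At y: \Box (q \land r) requires q \land r at every successor {u, v, w, y}.
      q \land r fails at v, so \Box (q \land r) is false at y.
    At y: \Diamond \Box q requires \Box q at some successor in {u, v, w, y}.
      \Box q holds at u, so \Diamond \Box q is true at y.
  At y: \Box q requires q at every successor {u, v, w, y}.
    q fails at v, so \Box q is false at y.

No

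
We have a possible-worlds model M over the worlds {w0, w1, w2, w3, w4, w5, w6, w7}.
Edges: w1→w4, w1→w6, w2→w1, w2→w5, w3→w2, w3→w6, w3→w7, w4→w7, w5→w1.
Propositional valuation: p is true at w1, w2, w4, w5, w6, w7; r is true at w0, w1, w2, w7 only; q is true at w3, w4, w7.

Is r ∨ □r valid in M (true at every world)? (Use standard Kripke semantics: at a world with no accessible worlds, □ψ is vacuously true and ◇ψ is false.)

Recall that □ψ holds at a world iff ψ holds at every accessible world, and ◇ψ holds iff ψ holds at some accessible world.
Let φ = r ∨ □r. Evaluate φ at each world:
  w0 (successors ∅): φ is true.
  w1 (successors {w4, w6}): φ is true.
  w2 (successors {w1, w5}): φ is true.
  w3 (successors {w2, w6, w7}): φ is false.
  w4 (successors {w7}): φ is true.
  w5 (successors {w1}): φ is true.
  w6 (successors ∅): φ is true.
  w7 (successors ∅): φ is true.
Detail at w3 (counterexample):
  At w3: r is false, □r is false, so r ∨ □r is false.
    At w3: □r requires r at every successor {w2, w6, w7}.
      r fails at w6, so □r is false at w3.

No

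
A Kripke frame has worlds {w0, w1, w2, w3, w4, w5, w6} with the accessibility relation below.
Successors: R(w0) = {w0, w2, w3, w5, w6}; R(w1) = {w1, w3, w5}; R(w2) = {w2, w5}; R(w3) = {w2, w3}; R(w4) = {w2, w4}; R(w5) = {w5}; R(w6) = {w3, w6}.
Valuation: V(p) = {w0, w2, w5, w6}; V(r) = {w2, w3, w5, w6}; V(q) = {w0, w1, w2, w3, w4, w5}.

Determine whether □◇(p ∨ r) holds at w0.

At w0: □◇(p ∨ r) requires ◇(p ∨ r) at every successor {w0, w2, w3, w5, w6}.
  At w0: ◇(p ∨ r) is true.
  At w2: ◇(p ∨ r) is true.
  At w3: ◇(p ∨ r) is true.
  At w5: ◇(p ∨ r) is true.
  At w6: ◇(p ∨ r) is true.
So □◇(p ∨ r) is true at w0.

Yes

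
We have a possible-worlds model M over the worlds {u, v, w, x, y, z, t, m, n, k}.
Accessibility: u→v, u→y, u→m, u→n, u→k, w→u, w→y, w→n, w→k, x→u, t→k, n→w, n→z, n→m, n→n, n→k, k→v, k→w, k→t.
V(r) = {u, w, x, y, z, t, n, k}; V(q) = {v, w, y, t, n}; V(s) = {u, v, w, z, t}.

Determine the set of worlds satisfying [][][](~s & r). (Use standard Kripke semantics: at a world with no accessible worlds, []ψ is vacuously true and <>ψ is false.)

Let φ = [][][](~s & r). Evaluate φ at each world:
  u (successors {v, y, m, n, k}): φ is false.
  v (successors ∅): φ is true.
  w (successors {u, y, n, k}): φ is false.
  x (successors {u}): φ is false.
  y (successors ∅): φ is true.
  z (successors ∅): φ is true.
  t (successors {k}): φ is false.
  m (successors ∅): φ is true.
  n (successors {w, z, m, n, k}): φ is false.
  k (successors {v, w, t}): φ is false.
For instance, at x:
  At x: [][][](~s & r) requires [][](~s & r) at every successor {u}.
    [][](~s & r) fails at u, so [][][](~s & r) is false at x.
      At u: [][](~s & r) requires [](~s & r) at every successor {v, y, m, n, k}.
        [](~s & r) fails at n, so [][](~s & r) is false at u.
Satisfying worlds: {v, y, z, m}

v, y, z, m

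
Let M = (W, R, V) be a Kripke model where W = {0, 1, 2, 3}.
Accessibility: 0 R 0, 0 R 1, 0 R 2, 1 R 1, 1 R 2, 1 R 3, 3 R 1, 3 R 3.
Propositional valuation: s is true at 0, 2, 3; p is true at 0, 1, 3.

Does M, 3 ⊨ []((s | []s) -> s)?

At 3: []((s | []s) -> s) requires (s | []s) -> s at every successor {1, 3}.
    At 1: s | []s is false, s is false, so (s | []s) -> s is true.
      At 1: s is false, []s is false, so s | []s is false.
    At 3: s | []s is true, s is true, so (s | []s) -> s is true.
      At 3: s is true, []s is false, so s | []s is true.
So []((s | []s) -> s) is true at 3.

Yes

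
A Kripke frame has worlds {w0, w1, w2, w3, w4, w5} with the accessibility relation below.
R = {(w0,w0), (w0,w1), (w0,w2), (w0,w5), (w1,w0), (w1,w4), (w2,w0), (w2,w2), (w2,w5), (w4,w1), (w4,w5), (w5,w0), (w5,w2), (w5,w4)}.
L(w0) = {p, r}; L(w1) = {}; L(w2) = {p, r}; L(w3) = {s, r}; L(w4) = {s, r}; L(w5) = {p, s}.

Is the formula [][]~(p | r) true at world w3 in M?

Yes

At w3: no accessible worlds, so [][]~(p | r) holds vacuously.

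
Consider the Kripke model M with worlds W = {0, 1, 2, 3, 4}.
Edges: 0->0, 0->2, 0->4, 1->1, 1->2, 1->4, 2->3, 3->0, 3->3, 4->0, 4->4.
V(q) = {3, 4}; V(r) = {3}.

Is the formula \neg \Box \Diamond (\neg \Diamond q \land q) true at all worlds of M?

Yes

Let φ = \neg \Box \Diamond (\neg \Diamond q \land q). Evaluate φ at each world:
  0 (successors {0, 2, 4}): φ is true.
  1 (successors {1, 2, 4}): φ is true.
  2 (successors {3}): φ is true.
  3 (successors {0, 3}): φ is true.
  4 (successors {0, 4}): φ is true.
For instance, at 2:
  At 2: \Box \Diamond (\neg \Diamond q \land q) is false, so \neg \Box \Diamond (\neg \Diamond q \land q) is true.
    At 2: \Box \Diamond (\neg \Diamond q \land q) requires \Diamond (\neg \Diamond q \land q) at every successor {3}.
      \Diamond (\neg \Diamond q \land q) fails at 3, so \Box \Diamond (\neg \Diamond q \land q) is false at 2.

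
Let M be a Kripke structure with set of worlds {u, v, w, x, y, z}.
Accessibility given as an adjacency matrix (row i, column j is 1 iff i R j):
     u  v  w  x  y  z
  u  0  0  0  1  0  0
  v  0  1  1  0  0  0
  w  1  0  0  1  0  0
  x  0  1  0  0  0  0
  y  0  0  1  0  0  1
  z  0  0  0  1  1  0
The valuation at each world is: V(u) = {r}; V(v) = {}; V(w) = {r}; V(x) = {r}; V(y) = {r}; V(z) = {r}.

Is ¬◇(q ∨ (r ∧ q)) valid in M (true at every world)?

Let φ = ¬◇(q ∨ (r ∧ q)). Evaluate φ at each world:
  u (successors {x}): φ is true.
  v (successors {v, w}): φ is true.
  w (successors {u, x}): φ is true.
  x (successors {v}): φ is true.
  y (successors {w, z}): φ is true.
  z (successors {x, y}): φ is true.
For instance, at x:
  At x: ◇(q ∨ (r ∧ q)) is false, so ¬◇(q ∨ (r ∧ q)) is true.
    At x: ◇(q ∨ (r ∧ q)) requires q ∨ (r ∧ q) at some successor in {v}.
      At v: q ∨ (r ∧ q) is false.
    So ◇(q ∨ (r ∧ q)) is false at x.

Yes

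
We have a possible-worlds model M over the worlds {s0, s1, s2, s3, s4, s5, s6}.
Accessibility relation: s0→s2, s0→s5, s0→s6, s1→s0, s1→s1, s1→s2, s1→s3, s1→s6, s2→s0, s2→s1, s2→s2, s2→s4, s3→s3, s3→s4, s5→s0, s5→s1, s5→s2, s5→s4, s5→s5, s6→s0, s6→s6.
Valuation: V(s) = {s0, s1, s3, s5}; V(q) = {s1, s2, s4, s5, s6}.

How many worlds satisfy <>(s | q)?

6

Let φ = <>(s | q). Evaluate φ at each world:
  s0 (successors {s2, s5, s6}): φ is true.
  s1 (successors {s0, s1, s2, s3, s6}): φ is true.
  s2 (successors {s0, s1, s2, s4}): φ is true.
  s3 (successors {s3, s4}): φ is true.
  s4 (successors ∅): φ is false.
  s5 (successors {s0, s1, s2, s4, s5}): φ is true.
  s6 (successors {s0, s6}): φ is true.
For instance, at s5:
  At s5: <>(s | q) requires s | q at some successor in {s0, s1, s2, s4, s5}.
    s | q holds at s0, so <>(s | q) is true at s5.
Satisfying worlds: {s0, s1, s2, s3, s5, s6}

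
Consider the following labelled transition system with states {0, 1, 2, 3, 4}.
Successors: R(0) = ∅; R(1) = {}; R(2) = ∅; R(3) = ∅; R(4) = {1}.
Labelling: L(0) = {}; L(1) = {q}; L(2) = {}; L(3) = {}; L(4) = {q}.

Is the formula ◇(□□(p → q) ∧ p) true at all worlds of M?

Let φ = ◇(□□(p → q) ∧ p). Evaluate φ at each world:
  0 (successors ∅): φ is false.
  1 (successors ∅): φ is false.
  2 (successors ∅): φ is false.
  3 (successors ∅): φ is false.
  4 (successors {1}): φ is false.
Detail at 0 (counterexample):
  At 0: no accessible worlds, so ◇(□□(p → q) ∧ p) is false.

No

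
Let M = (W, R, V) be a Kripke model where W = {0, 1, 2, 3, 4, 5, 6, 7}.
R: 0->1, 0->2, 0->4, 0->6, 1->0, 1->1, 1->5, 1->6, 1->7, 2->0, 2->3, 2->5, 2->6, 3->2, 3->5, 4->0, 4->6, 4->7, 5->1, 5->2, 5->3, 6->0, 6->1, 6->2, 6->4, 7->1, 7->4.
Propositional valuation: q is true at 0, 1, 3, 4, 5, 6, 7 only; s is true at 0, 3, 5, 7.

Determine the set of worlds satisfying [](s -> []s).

Let φ = [](s -> []s). Evaluate φ at each world:
  0 (successors {1, 2, 4, 6}): φ is true.
  1 (successors {0, 1, 5, 6, 7}): φ is false.
  2 (successors {0, 3, 5, 6}): φ is false.
  3 (successors {2, 5}): φ is false.
  4 (successors {0, 6, 7}): φ is false.
  5 (successors {1, 2, 3}): φ is false.
  6 (successors {0, 1, 2, 4}): φ is false.
  7 (successors {1, 4}): φ is true.
For instance, at 6:
  At 6: [](s -> []s) requires s -> []s at every successor {0, 1, 2, 4}.
    s -> []s fails at 0, so [](s -> []s) is false at 6.
      At 0: s is true, []s is false, so s -> []s is false.
Satisfying worlds: {0, 7}

0, 7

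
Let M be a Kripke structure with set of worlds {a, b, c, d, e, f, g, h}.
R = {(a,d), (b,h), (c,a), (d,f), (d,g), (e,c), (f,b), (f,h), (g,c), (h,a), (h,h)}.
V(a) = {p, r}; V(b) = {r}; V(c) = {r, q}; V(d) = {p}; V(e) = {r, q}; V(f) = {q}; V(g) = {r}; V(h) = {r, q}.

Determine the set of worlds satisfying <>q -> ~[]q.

Let φ = <>q -> ~[]q. Evaluate φ at each world:
  a (successors {d}): φ is true.
  b (successors {h}): φ is false.
  c (successors {a}): φ is true.
  d (successors {f, g}): φ is true.
  e (successors {c}): φ is false.
  f (successors {b, h}): φ is true.
  g (successors {c}): φ is false.
  h (successors {a, h}): φ is true.
For instance, at f:
  At f: <>q is true, ~[]q is true, so <>q -> ~[]q is true.
    At f: <>q requires q at some successor in {b, h}.
      q holds at h, so <>q is true at f.
    At f: []q is false, so ~[]q is true.
      At f: []q requires q at every successor {b, h}.
        q fails at b, so []q is false at f.
Satisfying worlds: {a, c, d, f, h}

a, c, d, f, h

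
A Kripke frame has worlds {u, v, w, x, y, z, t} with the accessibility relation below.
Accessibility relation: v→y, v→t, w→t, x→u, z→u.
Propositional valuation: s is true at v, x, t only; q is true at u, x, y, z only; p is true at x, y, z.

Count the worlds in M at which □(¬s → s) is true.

4

Let φ = □(¬s → s). Evaluate φ at each world:
  u (successors ∅): φ is true.
  v (successors {y, t}): φ is false.
  w (successors {t}): φ is true.
  x (successors {u}): φ is false.
  y (successors ∅): φ is true.
  z (successors {u}): φ is false.
  t (successors ∅): φ is true.
For instance, at x:
  At x: □(¬s → s) requires ¬s → s at every successor {u}.
    ¬s → s fails at u, so □(¬s → s) is false at x.
Satisfying worlds: {u, w, y, t}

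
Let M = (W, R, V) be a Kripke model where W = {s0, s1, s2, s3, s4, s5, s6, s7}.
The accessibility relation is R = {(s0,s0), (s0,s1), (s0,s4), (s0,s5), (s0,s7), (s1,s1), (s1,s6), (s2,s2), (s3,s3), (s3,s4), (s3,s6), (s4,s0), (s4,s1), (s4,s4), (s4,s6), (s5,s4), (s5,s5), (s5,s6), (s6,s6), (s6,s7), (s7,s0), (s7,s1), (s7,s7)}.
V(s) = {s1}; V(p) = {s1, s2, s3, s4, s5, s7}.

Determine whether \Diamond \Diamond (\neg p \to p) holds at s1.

Yes

At s1: \Diamond \Diamond (\neg p \to p) requires \Diamond (\neg p \to p) at some successor in {s1, s6}.
  \Diamond (\neg p \to p) holds at s1, so \Diamond \Diamond (\neg p \to p) is true at s1.
    At s1: \Diamond (\neg p \to p) requires \neg p \to p at some successor in {s1, s6}.
      \neg p \to p holds at s1, so \Diamond (\neg p \to p) is true at s1.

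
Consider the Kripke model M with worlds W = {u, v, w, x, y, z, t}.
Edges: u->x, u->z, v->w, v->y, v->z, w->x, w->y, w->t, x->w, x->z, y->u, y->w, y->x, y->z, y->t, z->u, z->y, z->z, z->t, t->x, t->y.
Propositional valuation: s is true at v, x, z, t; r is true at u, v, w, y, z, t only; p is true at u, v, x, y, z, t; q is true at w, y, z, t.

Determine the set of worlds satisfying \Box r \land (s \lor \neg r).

v, x, z

Let φ = \Box r \land (s \lor \neg r). Evaluate φ at each world:
  u (successors {x, z}): φ is false.
  v (successors {w, y, z}): φ is true.
  w (successors {x, y, t}): φ is false.
  x (successors {w, z}): φ is true.
  y (successors {u, w, x, z, t}): φ is false.
  z (successors {u, y, z, t}): φ is true.
  t (successors {x, y}): φ is false.
For instance, at w:
  At w: \Box r is false, s \lor \neg r is false, so \Box r \land (s \lor \neg r) is false.
    At w: \Box r requires r at every successor {x, y, t}.
      r fails at x, so \Box r is false at w.
Satisfying worlds: {v, x, z}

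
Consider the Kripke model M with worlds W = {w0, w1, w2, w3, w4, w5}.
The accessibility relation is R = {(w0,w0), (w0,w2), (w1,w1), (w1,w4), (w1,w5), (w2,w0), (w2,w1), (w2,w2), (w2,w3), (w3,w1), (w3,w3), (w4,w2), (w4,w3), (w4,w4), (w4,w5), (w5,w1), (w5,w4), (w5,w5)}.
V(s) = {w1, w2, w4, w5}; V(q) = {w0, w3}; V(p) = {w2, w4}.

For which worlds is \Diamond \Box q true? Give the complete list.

Let φ = \Diamond \Box q. Evaluate φ at each world:
  w0 (successors {w0, w2}): φ is false.
  w1 (successors {w1, w4, w5}): φ is false.
  w2 (successors {w0, w1, w2, w3}): φ is false.
  w3 (successors {w1, w3}): φ is false.
  w4 (successors {w2, w3, w4, w5}): φ is false.
  w5 (successors {w1, w4, w5}): φ is false.
For instance, at w3:
  At w3: \Diamond \Box q requires \Box q at some successor in {w1, w3}.
    At w1: \Box q is false.
    At w3: \Box q is false.
  So \Diamond \Box q is false at w3.
Satisfying worlds: none.

none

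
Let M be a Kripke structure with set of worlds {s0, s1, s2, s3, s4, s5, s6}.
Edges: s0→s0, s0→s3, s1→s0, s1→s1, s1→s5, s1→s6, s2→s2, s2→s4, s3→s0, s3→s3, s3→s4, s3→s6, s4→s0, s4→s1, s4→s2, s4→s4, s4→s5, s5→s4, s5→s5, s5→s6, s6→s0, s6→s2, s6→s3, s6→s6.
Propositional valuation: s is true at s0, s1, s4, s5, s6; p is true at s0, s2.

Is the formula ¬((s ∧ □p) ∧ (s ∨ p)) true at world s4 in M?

At s4: (s ∧ □p) ∧ (s ∨ p) is false, so ¬((s ∧ □p) ∧ (s ∨ p)) is true.
  At s4: s ∧ □p is false, s ∨ p is true, so (s ∧ □p) ∧ (s ∨ p) is false.
    At s4: s is true, □p is false, so s ∧ □p is false.
      At s4: □p requires p at every successor {s0, s1, s2, s4, s5}.
        p fails at s1, so □p is false at s4.

Yes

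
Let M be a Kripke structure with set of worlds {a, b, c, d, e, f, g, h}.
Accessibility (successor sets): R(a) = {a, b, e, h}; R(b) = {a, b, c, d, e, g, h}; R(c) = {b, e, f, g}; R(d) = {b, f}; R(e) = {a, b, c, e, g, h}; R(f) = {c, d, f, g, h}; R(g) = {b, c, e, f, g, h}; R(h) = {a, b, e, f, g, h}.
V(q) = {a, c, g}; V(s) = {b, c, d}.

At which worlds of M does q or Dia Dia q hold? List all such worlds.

a, b, c, d, e, f, g, h

Let φ = q or Dia Dia q. Evaluate φ at each world:
  a (successors {a, b, e, h}): φ is true.
  b (successors {a, b, c, d, e, g, h}): φ is true.
  c (successors {b, e, f, g}): φ is true.
  d (successors {b, f}): φ is true.
  e (successors {a, b, c, e, g, h}): φ is true.
  f (successors {c, d, f, g, h}): φ is true.
  g (successors {b, c, e, f, g, h}): φ is true.
  h (successors {a, b, e, f, g, h}): φ is true.
For instance, at b:
  At b: q is false, Dia Dia q is true, so q or Dia Dia q is true.
    At b: Dia Dia q requires Dia q at some successor in {a, b, c, d, e, g, h}.
      Dia q holds at a, so Dia Dia q is true at b.
Satisfying worlds: {a, b, c, d, e, f, g, h}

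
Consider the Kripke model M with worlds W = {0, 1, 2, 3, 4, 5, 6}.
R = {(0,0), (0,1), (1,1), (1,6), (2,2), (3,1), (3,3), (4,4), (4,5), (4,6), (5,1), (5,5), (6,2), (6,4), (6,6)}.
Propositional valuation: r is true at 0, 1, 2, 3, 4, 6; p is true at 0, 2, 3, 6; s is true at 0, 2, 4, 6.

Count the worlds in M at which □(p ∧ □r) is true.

Let φ = □(p ∧ □r). Evaluate φ at each world:
  0 (successors {0, 1}): φ is false.
  1 (successors {1, 6}): φ is false.
  2 (successors {2}): φ is true.
  3 (successors {1, 3}): φ is false.
  4 (successors {4, 5, 6}): φ is false.
  5 (successors {1, 5}): φ is false.
  6 (successors {2, 4, 6}): φ is false.
For instance, at 5:
  At 5: □(p ∧ □r) requires p ∧ □r at every successor {1, 5}.
    p ∧ □r fails at 1, so □(p ∧ □r) is false at 5.
      At 1: p is false, □r is true, so p ∧ □r is false.
Satisfying worlds: {2}

1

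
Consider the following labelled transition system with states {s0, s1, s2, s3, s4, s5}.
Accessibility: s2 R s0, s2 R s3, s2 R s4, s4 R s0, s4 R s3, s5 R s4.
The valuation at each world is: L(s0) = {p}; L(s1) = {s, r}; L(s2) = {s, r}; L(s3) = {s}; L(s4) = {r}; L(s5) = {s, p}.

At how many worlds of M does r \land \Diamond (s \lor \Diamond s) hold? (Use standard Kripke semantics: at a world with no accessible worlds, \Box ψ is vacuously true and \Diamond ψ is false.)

2

Recall that \Diamond ψ holds at a world iff ψ holds at some accessible world.
Let φ = r \land \Diamond (s \lor \Diamond s). Evaluate φ at each world:
  s0 (successors ∅): φ is false.
  s1 (successors ∅): φ is false.
  s2 (successors {s0, s3, s4}): φ is true.
  s3 (successors ∅): φ is false.
  s4 (successors {s0, s3}): φ is true.
  s5 (successors {s4}): φ is false.
For instance, at s4:
  At s4: r is true, \Diamond (s \lor \Diamond s) is true, so r \land \Diamond (s \lor \Diamond s) is true.
    At s4: \Diamond (s \lor \Diamond s) requires s \lor \Diamond s at some successor in {s0, s3}.
      s \lor \Diamond s holds at s3, so \Diamond (s \lor \Diamond s) is true at s4.
Satisfying worlds: {s2, s4}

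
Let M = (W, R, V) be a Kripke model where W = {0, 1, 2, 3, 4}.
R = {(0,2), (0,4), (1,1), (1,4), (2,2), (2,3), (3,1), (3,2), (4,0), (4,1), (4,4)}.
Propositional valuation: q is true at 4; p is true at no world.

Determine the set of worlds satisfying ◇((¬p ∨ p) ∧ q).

0, 1, 4

Let φ = ◇((¬p ∨ p) ∧ q). Evaluate φ at each world:
  0 (successors {2, 4}): φ is true.
  1 (successors {1, 4}): φ is true.
  2 (successors {2, 3}): φ is false.
  3 (successors {1, 2}): φ is false.
  4 (successors {0, 1, 4}): φ is true.
For instance, at 0:
  At 0: ◇((¬p ∨ p) ∧ q) requires (¬p ∨ p) ∧ q at some successor in {2, 4}.
    (¬p ∨ p) ∧ q holds at 4, so ◇((¬p ∨ p) ∧ q) is true at 0.
Satisfying worlds: {0, 1, 4}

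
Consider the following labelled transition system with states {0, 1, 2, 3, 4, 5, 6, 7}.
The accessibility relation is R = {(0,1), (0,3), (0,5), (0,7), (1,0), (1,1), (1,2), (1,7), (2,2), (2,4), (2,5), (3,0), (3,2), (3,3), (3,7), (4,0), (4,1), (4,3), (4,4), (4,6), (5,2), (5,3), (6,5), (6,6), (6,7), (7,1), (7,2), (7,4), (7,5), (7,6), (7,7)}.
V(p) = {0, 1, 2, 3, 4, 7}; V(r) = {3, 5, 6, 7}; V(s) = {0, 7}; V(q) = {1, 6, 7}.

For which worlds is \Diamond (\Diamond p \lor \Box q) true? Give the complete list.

0, 1, 2, 3, 4, 5, 6, 7

Let φ = \Diamond (\Diamond p \lor \Box q). Evaluate φ at each world:
  0 (successors {1, 3, 5, 7}): φ is true.
  1 (successors {0, 1, 2, 7}): φ is true.
  2 (successors {2, 4, 5}): φ is true.
  3 (successors {0, 2, 3, 7}): φ is true.
  4 (successors {0, 1, 3, 4, 6}): φ is true.
  5 (successors {2, 3}): φ is true.
  6 (successors {5, 6, 7}): φ is true.
  7 (successors {1, 2, 4, 5, 6, 7}): φ is true.
For instance, at 1:
  At 1: \Diamond (\Diamond p \lor \Box q) requires \Diamond p \lor \Box q at some successor in {0, 1, 2, 7}.
    \Diamond p \lor \Box q holds at 0, so \Diamond (\Diamond p \lor \Box q) is true at 1.
      At 0: \Diamond p is true, \Box q is false, so \Diamond p \lor \Box q is true.
Satisfying worlds: {0, 1, 2, 3, 4, 5, 6, 7}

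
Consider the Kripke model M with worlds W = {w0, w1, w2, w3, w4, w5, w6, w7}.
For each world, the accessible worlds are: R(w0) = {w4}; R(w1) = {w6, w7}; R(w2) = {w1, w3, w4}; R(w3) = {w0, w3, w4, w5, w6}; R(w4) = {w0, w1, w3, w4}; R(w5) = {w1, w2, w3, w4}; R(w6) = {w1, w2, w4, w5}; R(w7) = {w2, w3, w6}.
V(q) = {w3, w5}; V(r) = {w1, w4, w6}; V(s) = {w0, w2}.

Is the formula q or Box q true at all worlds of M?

No

Let φ = q or Box q. Evaluate φ at each world:
  w0 (successors {w4}): φ is false.
  w1 (successors {w6, w7}): φ is false.
  w2 (successors {w1, w3, w4}): φ is false.
  w3 (successors {w0, w3, w4, w5, w6}): φ is true.
  w4 (successors {w0, w1, w3, w4}): φ is false.
  w5 (successors {w1, w2, w3, w4}): φ is true.
  w6 (successors {w1, w2, w4, w5}): φ is false.
  w7 (successors {w2, w3, w6}): φ is false.
Detail at w0 (counterexample):
  At w0: q is false, Box q is false, so q or Box q is false.
    At w0: Box q requires q at every successor {w4}.
      q fails at w4, so Box q is false at w0.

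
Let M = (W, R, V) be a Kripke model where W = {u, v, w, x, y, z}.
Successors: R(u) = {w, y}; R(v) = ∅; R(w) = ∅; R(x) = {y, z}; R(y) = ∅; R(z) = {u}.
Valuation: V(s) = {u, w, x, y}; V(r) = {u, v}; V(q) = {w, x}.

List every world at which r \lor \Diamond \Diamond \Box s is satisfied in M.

Let φ = r \lor \Diamond \Diamond \Box s. Evaluate φ at each world:
  u (successors {w, y}): φ is true.
  v (successors ∅): φ is true.
  w (successors ∅): φ is false.
  x (successors {y, z}): φ is true.
  y (successors ∅): φ is false.
  z (successors {u}): φ is true.
For instance, at z:
  At z: r is false, \Diamond \Diamond \Box s is true, so r \lor \Diamond \Diamond \Box s is true.
    At z: \Diamond \Diamond \Box s requires \Diamond \Box s at some successor in {u}.
      \Diamond \Box s holds at u, so \Diamond \Diamond \Box s is true at z.
Satisfying worlds: {u, v, x, z}

u, v, x, z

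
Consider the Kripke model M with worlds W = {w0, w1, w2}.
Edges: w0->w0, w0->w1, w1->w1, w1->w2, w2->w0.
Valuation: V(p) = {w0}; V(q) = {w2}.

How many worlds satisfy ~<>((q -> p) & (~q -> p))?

Recall that <>ψ holds at a world iff ψ holds at some accessible world.
Let φ = ~<>((q -> p) & (~q -> p)). Evaluate φ at each world:
  w0 (successors {w0, w1}): φ is false.
  w1 (successors {w1, w2}): φ is true.
  w2 (successors {w0}): φ is false.
For instance, at w2:
  At w2: <>((q -> p) & (~q -> p)) is true, so ~<>((q -> p) & (~q -> p)) is false.
    At w2: <>((q -> p) & (~q -> p)) requires (q -> p) & (~q -> p) at some successor in {w0}.
      (q -> p) & (~q -> p) holds at w0, so <>((q -> p) & (~q -> p)) is true at w2.
Satisfying worlds: {w1}

1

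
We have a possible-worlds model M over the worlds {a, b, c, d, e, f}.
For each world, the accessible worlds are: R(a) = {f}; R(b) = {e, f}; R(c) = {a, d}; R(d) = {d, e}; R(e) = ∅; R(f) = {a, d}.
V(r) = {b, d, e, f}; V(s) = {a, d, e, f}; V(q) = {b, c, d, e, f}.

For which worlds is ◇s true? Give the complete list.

a, b, c, d, f

Let φ = ◇s. Evaluate φ at each world:
  a (successors {f}): φ is true.
  b (successors {e, f}): φ is true.
  c (successors {a, d}): φ is true.
  d (successors {d, e}): φ is true.
  e (successors ∅): φ is false.
  f (successors {a, d}): φ is true.
For instance, at d:
  At d: ◇s requires s at some successor in {d, e}.
    s holds at d, so ◇s is true at d.
Satisfying worlds: {a, b, c, d, f}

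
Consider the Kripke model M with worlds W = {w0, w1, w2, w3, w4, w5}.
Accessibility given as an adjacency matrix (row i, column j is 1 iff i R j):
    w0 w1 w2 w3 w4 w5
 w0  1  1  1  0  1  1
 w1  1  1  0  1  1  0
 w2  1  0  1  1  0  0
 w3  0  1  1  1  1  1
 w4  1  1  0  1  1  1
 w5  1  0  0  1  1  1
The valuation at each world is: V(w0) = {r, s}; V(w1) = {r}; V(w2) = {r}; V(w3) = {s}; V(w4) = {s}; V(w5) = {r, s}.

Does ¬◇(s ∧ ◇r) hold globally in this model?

Recall that ◇ψ holds at a world iff ψ holds at some accessible world.
Let φ = ¬◇(s ∧ ◇r). Evaluate φ at each world:
  w0 (successors {w0, w1, w2, w4, w5}): φ is false.
  w1 (successors {w0, w1, w3, w4}): φ is false.
  w2 (successors {w0, w2, w3}): φ is false.
  w3 (successors {w1, w2, w3, w4, w5}): φ is false.
  w4 (successors {w0, w1, w3, w4, w5}): φ is false.
  w5 (successors {w0, w3, w4, w5}): φ is false.
Detail at w0 (counterexample):
  At w0: ◇(s ∧ ◇r) is true, so ¬◇(s ∧ ◇r) is false.
    At w0: ◇(s ∧ ◇r) requires s ∧ ◇r at some successor in {w0, w1, w2, w4, w5}.
      s ∧ ◇r holds at w0, so ◇(s ∧ ◇r) is true at w0.

No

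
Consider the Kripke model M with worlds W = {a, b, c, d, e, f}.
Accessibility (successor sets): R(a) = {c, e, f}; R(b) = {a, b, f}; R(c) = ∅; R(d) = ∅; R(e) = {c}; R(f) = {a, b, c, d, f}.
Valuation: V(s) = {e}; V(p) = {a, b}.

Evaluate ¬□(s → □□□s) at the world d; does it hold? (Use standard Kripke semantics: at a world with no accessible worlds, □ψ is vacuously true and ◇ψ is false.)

Recall that □ψ holds at a world iff ψ holds at every accessible world, and ◇ψ holds iff ψ holds at some accessible world.
At d: □(s → □□□s) is true, so ¬□(s → □□□s) is false.
  At d: no accessible worlds, so □(s → □□□s) holds vacuously.

No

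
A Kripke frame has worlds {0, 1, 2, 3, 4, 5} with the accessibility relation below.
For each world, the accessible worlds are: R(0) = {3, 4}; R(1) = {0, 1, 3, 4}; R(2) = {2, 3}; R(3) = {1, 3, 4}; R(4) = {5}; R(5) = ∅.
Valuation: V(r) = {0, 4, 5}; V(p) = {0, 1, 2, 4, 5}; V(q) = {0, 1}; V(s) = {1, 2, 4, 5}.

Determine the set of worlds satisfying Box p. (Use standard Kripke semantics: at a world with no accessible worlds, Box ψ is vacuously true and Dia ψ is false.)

Recall that Box ψ holds at a world iff ψ holds at every accessible world, and Dia ψ holds iff ψ holds at some accessible world.
Let φ = Box p. Evaluate φ at each world:
  0 (successors {3, 4}): φ is false.
  1 (successors {0, 1, 3, 4}): φ is false.
  2 (successors {2, 3}): φ is false.
  3 (successors {1, 3, 4}): φ is false.
  4 (successors {5}): φ is true.
  5 (successors ∅): φ is true.
For instance, at 1:
  At 1: Box p requires p at every successor {0, 1, 3, 4}.
    p fails at 3, so Box p is false at 1.
Satisfying worlds: {4, 5}

4, 5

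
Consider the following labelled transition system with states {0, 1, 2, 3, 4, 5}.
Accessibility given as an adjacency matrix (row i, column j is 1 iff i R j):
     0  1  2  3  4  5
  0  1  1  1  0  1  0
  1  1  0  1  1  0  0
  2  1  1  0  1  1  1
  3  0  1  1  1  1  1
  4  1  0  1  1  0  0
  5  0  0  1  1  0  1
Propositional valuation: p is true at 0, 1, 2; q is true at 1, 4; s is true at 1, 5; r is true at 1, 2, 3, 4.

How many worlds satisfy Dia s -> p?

4

Let φ = Dia s -> p. Evaluate φ at each world:
  0 (successors {0, 1, 2, 4}): φ is true.
  1 (successors {0, 2, 3}): φ is true.
  2 (successors {0, 1, 3, 4, 5}): φ is true.
  3 (successors {1, 2, 3, 4, 5}): φ is false.
  4 (successors {0, 2, 3}): φ is true.
  5 (successors {2, 3, 5}): φ is false.
For instance, at 2:
  At 2: Dia s is true, p is true, so Dia s -> p is true.
    At 2: Dia s requires s at some successor in {0, 1, 3, 4, 5}.
      s holds at 1, so Dia s is true at 2.
Satisfying worlds: {0, 1, 2, 4}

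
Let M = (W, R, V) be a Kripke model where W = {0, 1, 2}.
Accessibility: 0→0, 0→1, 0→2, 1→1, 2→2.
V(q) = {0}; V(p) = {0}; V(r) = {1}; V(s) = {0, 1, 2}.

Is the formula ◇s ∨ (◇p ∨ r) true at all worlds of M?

Yes

Recall that ◇ψ holds at a world iff ψ holds at some accessible world.
Let φ = ◇s ∨ (◇p ∨ r). Evaluate φ at each world:
  0 (successors {0, 1, 2}): φ is true.
  1 (successors {1}): φ is true.
  2 (successors {2}): φ is true.
For instance, at 1:
  At 1: ◇s is true, ◇p ∨ r is true, so ◇s ∨ (◇p ∨ r) is true.
    At 1: ◇s requires s at some successor in {1}.
      s holds at 1, so ◇s is true at 1.
    At 1: ◇p is false, r is true, so ◇p ∨ r is true.
      At 1: ◇p requires p at some successor in {1}.
        At 1: p is false.
      So ◇p is false at 1.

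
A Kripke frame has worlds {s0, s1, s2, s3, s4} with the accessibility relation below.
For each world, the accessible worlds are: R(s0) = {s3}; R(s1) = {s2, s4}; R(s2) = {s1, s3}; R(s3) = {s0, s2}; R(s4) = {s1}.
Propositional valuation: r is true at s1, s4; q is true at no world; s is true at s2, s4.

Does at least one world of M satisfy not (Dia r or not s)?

Let φ = not (Dia r or not s). Evaluate φ at each world:
  s0 (successors {s3}): φ is false.
  s1 (successors {s2, s4}): φ is false.
  s2 (successors {s1, s3}): φ is false.
  s3 (successors {s0, s2}): φ is false.
  s4 (successors {s1}): φ is false.
For instance, at s3:
  At s3: Dia r or not s is true, so not (Dia r or not s) is false.
    At s3: Dia r is false, not s is true, so Dia r or not s is true.
      At s3: Dia r requires r at some successor in {s0, s2}.
        At s0: r is false.
        At s2: r is false.
      So Dia r is false at s3.

No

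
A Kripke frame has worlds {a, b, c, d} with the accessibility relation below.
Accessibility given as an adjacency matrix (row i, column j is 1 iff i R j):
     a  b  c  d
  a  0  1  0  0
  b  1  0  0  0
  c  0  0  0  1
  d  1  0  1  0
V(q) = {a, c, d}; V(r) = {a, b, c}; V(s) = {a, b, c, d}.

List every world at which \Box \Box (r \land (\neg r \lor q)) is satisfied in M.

Let φ = \Box \Box (r \land (\neg r \lor q)). Evaluate φ at each world:
  a (successors {b}): φ is true.
  b (successors {a}): φ is false.
  c (successors {d}): φ is true.
  d (successors {a, c}): φ is false.
For instance, at d:
  At d: \Box \Box (r \land (\neg r \lor q)) requires \Box (r \land (\neg r \lor q)) at every successor {a, c}.
    \Box (r \land (\neg r \lor q)) fails at a, so \Box \Box (r \land (\neg r \lor q)) is false at d.
      At a: \Box (r \land (\neg r \lor q)) requires r \land (\neg r \lor q) at every successor {b}.
        r \land (\neg r \lor q) fails at b, so \Box (r \land (\neg r \lor q)) is false at a.
Satisfying worlds: {a, c}

a, c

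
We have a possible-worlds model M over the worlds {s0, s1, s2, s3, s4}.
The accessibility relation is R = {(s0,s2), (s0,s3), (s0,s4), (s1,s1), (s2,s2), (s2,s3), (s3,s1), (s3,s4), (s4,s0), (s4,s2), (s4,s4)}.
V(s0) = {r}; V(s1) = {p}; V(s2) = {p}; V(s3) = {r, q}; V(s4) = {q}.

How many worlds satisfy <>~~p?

Recall that <>ψ holds at a world iff ψ holds at some accessible world.
Let φ = <>~~p. Evaluate φ at each world:
  s0 (successors {s2, s3, s4}): φ is true.
  s1 (successors {s1}): φ is true.
  s2 (successors {s2, s3}): φ is true.
  s3 (successors {s1, s4}): φ is true.
  s4 (successors {s0, s2, s4}): φ is true.
For instance, at s2:
  At s2: <>~~p requires ~~p at some successor in {s2, s3}.
    ~~p holds at s2, so <>~~p is true at s2.
Satisfying worlds: {s0, s1, s2, s3, s4}

5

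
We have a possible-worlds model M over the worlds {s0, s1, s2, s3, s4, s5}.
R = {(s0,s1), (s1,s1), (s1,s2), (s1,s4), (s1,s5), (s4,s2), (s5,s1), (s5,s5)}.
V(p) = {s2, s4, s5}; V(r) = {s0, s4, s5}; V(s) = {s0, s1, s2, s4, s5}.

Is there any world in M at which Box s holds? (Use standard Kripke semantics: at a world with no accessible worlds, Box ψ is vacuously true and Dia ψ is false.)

Yes

Let φ = Box s. Evaluate φ at each world:
  s0 (successors {s1}): φ is true.
  s1 (successors {s1, s2, s4, s5}): φ is true.
  s2 (successors ∅): φ is true.
  s3 (successors ∅): φ is true.
  s4 (successors {s2}): φ is true.
  s5 (successors {s1, s5}): φ is true.
Detail at s0 (witness):
  At s0: Box s requires s at every successor {s1}.
    At s1: s is true.
  So Box s is true at s0.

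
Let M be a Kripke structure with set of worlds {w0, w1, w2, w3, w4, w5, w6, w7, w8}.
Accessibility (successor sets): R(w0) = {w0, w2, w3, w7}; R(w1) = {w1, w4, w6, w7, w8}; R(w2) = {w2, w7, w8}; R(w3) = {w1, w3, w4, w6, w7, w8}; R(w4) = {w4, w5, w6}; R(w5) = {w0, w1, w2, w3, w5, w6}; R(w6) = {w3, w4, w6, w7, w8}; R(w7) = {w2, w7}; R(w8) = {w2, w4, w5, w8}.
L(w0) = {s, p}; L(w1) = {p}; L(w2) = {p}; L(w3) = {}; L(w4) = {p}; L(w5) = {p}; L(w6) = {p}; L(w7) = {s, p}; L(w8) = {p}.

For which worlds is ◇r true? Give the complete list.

none

Recall that ◇ψ holds at a world iff ψ holds at some accessible world.
Let φ = ◇r. Evaluate φ at each world:
  w0 (successors {w0, w2, w3, w7}): φ is false.
  w1 (successors {w1, w4, w6, w7, w8}): φ is false.
  w2 (successors {w2, w7, w8}): φ is false.
  w3 (successors {w1, w3, w4, w6, w7, w8}): φ is false.
  w4 (successors {w4, w5, w6}): φ is false.
  w5 (successors {w0, w1, w2, w3, w5, w6}): φ is false.
  w6 (successors {w3, w4, w6, w7, w8}): φ is false.
  w7 (successors {w2, w7}): φ is false.
  w8 (successors {w2, w4, w5, w8}): φ is false.
For instance, at w5:
  At w5: ◇r requires r at some successor in {w0, w1, w2, w3, w5, w6}.
    At w0: r is false.
    At w1: r is false.
    At w2: r is false.
    At w3: r is false.
    At w5: r is false.
    At w6: r is false.
  So ◇r is false at w5.
Satisfying worlds: none.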